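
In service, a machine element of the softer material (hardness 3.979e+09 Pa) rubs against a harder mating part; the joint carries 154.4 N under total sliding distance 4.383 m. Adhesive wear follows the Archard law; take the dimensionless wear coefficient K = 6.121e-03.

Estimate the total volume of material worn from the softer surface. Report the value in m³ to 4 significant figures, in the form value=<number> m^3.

value=1.041e-09 m^3

All working math runs at full float precision, and intermediate values are printed rounded, and a lone final rounding: 4 significant figures.
In SI base units: W = 154.4 N, H = 3.979e+09 Pa, K = 6.121e-03.
The Archard volume V = K·W·L/H = 6.121e-03 · 154.4 · 4.383 / 3.979e+09 = 1.041e-09 m³.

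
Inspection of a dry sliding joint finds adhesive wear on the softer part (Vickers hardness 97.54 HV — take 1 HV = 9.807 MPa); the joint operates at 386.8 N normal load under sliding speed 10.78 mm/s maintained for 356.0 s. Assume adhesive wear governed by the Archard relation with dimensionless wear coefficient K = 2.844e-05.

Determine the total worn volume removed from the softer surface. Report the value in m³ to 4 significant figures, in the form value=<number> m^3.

Intermediate values are displayed rounded — the algebra runs at full float precision, and a lone final rounding to four significant figures.
Sliding speed v = 10.78 mm/s = 0.01078 m/s. Distance covered L = v·t = 0.01078 m/s × 356.0 s = 3.838 m.
Hardness H = 97.54 HV × 9.807 MPa/HV = 956.6 MPa = 9.566e+08 Pa.
As SI base values: W = 386.8 N, H = 9.566e+08 Pa, K = 2.844e-05.
Volume removed: V = K·W·L/H = 2.844e-05 · 386.8 · 3.838 / 9.566e+08 = 4.413e-11 m³.

value=4.413e-11 m^3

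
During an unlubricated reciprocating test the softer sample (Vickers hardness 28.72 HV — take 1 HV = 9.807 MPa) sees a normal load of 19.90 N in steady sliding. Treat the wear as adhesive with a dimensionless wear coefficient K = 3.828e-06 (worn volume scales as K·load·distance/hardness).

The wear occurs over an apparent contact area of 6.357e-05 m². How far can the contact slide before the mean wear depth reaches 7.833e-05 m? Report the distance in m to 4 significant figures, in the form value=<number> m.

Displayed values are rounded, and all working math keeps full float precision, and rounded once at the end, at four significant digits.
Hardness H = 28.72 HV × 9.807 MPa/HV = 281.7 MPa = 2.817e+08 Pa.
In SI base units, W = 19.90 N, H = 2.817e+08 Pa, K = 3.828e-06.
At the depth limit, V_lim = h_lim·A = 7.833e-05 · 6.357e-05 = 4.979e-09 m³.
Thus life L = V_lim·H/(K·W) = 4.979e-09 · 2.817e+08 / (3.828e-06 · 19.90) = 1.841e+04 m.

value=1.841e+04 m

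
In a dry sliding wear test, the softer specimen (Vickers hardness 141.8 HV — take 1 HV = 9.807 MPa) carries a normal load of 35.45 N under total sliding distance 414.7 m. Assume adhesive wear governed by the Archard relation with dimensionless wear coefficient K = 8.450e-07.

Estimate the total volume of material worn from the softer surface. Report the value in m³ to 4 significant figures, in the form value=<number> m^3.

Quoted intermediates are rounded, and the computation keeps full precision, and one final rounding, at four significant digits.
Hardness H = 141.8 HV × 9.807 MPa/HV = 1391 MPa = 1.391e+09 Pa.
Working in SI base units: W = 35.45 N, H = 1.391e+09 Pa, K = 8.450e-07.
Volume removed: V = K·W·L/H = 8.450e-07 · 35.45 · 414.7 / 1.391e+09 = 8.933e-12 m³.

value=8.933e-12 m^3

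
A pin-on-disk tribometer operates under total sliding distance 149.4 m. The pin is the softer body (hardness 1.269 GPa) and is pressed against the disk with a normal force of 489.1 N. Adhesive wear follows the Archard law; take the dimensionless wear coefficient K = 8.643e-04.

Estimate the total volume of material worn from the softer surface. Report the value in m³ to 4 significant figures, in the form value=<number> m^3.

value=4.977e-08 m^3

The algebra maintains exact precision, and quoted intermediates are rounded, and a single final rounding to 4 significant figures.
Convert: Hardness H = 1.269 GPa = 1.269e+09 Pa.
In SI base units: W = 489.1 N, H = 1.269e+09 Pa, K = 8.643e-04.
By Archard's law, V = K·W·L/H = 8.643e-04 · 489.1 · 149.4 / 1.269e+09 = 4.977e-08 m³.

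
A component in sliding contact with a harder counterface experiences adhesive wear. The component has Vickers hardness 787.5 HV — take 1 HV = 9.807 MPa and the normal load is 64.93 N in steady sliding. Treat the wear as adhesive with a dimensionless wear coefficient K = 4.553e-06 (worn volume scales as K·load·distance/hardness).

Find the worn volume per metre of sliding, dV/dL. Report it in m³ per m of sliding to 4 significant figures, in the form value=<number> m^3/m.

Every step maintains full float precision; the intermediates are displayed rounded; one last rounding to 4 significant figures.
Convert: Hardness H = 787.5 HV × 9.807 MPa/HV = 7723 MPa = 7.723e+09 Pa.
Restated in SI base units: W = 64.93 N, H = 7.723e+09 Pa, K = 4.553e-06.
Volumetric rate dV/dL = K·W/H (independent of L): 4.553e-06 · 64.93 / 7.723e+09 = 3.828e-14 m³/m.

value=3.828e-14 m^3/m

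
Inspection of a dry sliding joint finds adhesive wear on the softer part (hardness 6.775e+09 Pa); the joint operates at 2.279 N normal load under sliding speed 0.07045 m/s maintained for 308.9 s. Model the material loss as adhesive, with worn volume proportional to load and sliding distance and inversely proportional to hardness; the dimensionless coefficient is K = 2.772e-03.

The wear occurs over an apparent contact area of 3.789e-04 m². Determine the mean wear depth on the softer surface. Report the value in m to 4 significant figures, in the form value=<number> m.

The computation maintains exact precision — intermediates are shown rounded — rounded once at the end: 4 significant figures.
Distance covered L = v·t = 0.07045 m/s × 308.9 s = 21.76 m.
Restated in SI base units: W = 2.279 N, H = 6.775e+09 Pa, K = 2.772e-03.
Volume removed: V = K·W·L/H = 2.772e-03 · 2.279 · 21.76 / 6.775e+09 = 2.029e-11 m³.
Depth h = V/A = 2.029e-11 / 3.789e-04 = 5.356e-08 m.

value=5.356e-08 m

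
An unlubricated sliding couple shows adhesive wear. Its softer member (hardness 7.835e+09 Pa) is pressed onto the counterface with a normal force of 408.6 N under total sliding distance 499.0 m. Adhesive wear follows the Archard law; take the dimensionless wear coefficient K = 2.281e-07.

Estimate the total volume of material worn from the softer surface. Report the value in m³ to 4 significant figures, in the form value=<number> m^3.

value=5.936e-12 m^3

The intermediates appear rounded. The algebra maintains full precision; rounded just once, at 4 significant digits.
In SI base units, W = 408.6 N, H = 7.835e+09 Pa, K = 2.281e-07.
Wear volume V = K·W·L/H = 2.281e-07 · 408.6 · 499.0 / 7.835e+09 = 5.936e-12 m³.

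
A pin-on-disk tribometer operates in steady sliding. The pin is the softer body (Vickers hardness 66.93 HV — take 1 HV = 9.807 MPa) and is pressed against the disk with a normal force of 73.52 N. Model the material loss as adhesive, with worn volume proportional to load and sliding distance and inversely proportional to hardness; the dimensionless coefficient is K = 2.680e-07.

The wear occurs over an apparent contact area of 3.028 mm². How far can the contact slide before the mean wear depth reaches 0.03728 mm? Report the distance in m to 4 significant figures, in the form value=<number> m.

The intermediates are shown rounded. Each operation holds full float precision — one last rounding, at 4 significant figures.
Convert: Hardness H = 66.93 HV × 9.807 MPa/HV = 656.4 MPa = 6.564e+08 Pa.
Convert: Contact area A = 3.028 mm² = 3.028e-06 m².
Convert: Depth limit h_lim = 0.03728 mm = 3.728e-05 m.
In SI base units: W = 73.52 N, H = 6.564e+08 Pa, K = 2.680e-07.
Permissible volume V_lim = h_lim·A = 3.728e-05 · 3.028e-06 = 1.129e-10 m³.
So the life L = V_lim·H/(K·W) = 1.129e-10 · 6.564e+08 / (2.680e-07 · 73.52) = 3761 m.

value=3761 m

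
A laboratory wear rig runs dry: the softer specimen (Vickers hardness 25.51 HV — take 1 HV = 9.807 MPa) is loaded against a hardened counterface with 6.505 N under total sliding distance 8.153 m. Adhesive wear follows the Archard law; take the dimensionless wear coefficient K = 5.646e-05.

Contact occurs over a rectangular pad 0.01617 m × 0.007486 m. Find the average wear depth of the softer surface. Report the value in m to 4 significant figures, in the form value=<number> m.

value=9.888e-08 m

The computation maintains exact precision — displayed values are rounded. Rounded just once, at 4 significant digits.
Hardness H = 25.51 HV × 9.807 MPa/HV = 250.2 MPa = 2.502e+08 Pa.
Contact area A = 0.01617 m × 0.007486 m = 1.210e-04 m².
Collected in SI base units: W = 6.505 N, H = 2.502e+08 Pa, K = 5.646e-05.
Volume removed: V = K·W·L/H = 5.646e-05 · 6.505 · 8.153 / 2.502e+08 = 1.197e-11 m³.
Wear depth h = V/A = 1.197e-11 / 1.210e-04 = 9.888e-08 m.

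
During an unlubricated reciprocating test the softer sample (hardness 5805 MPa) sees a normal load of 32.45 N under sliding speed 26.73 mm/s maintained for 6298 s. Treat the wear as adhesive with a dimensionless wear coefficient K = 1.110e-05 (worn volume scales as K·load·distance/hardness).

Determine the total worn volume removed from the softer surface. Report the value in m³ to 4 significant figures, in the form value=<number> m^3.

Displayed values are rounded, and all arithmetic runs at full precision. Rounded once at the end to four significant digits.
Convert: Sliding speed v = 26.73 mm/s = 0.02673 m/s. The distance L = v·t = 0.02673 m/s × 6298 s = 168.3 m.
Convert: Hardness H = 5805 MPa = 5.805e+09 Pa.
Restated in SI base units: W = 32.45 N, H = 5.805e+09 Pa, K = 1.110e-05.
Wear volume V = K·W·L/H = 1.110e-05 · 32.45 · 168.3 / 5.805e+09 = 1.045e-11 m³.

value=1.045e-11 m^3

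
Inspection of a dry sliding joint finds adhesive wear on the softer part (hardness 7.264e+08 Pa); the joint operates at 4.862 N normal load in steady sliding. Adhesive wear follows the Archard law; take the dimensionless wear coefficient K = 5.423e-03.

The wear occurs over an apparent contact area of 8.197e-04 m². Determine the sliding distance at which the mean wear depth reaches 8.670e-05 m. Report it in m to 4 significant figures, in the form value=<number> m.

value=1958 m

Intermediates are displayed rounded. All arithmetic carries full precision, and rounded just once, at four significant figures.
Restated in SI base units: W = 4.862 N, H = 7.264e+08 Pa, K = 5.423e-03.
Allowed volume V_lim = h_lim·A = 8.670e-05 · 8.197e-04 = 7.107e-08 m³.
So the life L = V_lim·H/(K·W) = 7.107e-08 · 7.264e+08 / (5.423e-03 · 4.862) = 1958 m.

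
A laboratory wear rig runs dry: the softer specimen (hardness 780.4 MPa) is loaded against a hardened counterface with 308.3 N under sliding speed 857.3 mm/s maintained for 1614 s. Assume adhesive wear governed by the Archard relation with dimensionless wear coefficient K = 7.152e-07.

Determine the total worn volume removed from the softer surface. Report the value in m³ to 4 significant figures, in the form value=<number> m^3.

All arithmetic carries full float precision; shown intermediates are rounded; a single final rounding to 4 significant figures.
Sliding speed v = 857.3 mm/s = 0.8573 m/s. Path length L = v·t = 0.8573 m/s × 1614 s = 1384 m.
Hardness H = 780.4 MPa = 7.804e+08 Pa.
In SI base units: W = 308.3 N, H = 7.804e+08 Pa, K = 7.152e-07.
By Archard's law, V = K·W·L/H = 7.152e-07 · 308.3 · 1384 / 7.804e+08 = 3.909e-10 m³.

value=3.909e-10 m^3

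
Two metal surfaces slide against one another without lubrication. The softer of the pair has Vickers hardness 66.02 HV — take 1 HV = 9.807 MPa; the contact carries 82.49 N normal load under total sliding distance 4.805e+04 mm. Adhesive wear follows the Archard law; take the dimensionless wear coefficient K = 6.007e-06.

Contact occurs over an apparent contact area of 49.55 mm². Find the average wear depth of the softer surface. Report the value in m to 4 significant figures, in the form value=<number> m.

The intermediates appear rounded; the algebra maintains full precision; a lone final rounding to 4 significant digits.
Convert: Total distance L = 4.805e+04 mm = 48.05 m.
Convert: Hardness H = 66.02 HV × 9.807 MPa/HV = 647.5 MPa = 6.475e+08 Pa.
Convert: Contact area A = 49.55 mm² = 4.955e-05 m².
In SI base units, W = 82.49 N, H = 6.475e+08 Pa, K = 6.007e-06.
Worn volume V = K·W·L/H = 6.007e-06 · 82.49 · 48.05 / 6.475e+08 = 3.677e-11 m³.
Average depth h = V/A = 3.677e-11 / 4.955e-05 = 7.422e-07 m.

value=7.422e-07 m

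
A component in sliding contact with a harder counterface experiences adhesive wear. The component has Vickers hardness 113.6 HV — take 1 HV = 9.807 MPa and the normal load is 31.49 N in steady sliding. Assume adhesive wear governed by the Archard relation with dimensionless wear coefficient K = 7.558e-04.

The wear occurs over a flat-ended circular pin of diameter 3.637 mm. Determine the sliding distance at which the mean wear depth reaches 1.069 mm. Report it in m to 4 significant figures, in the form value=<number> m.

value=519.9 m

All arithmetic runs at exact precision — intermediates are displayed rounded, and one last rounding to four significant digits.
Convert: Hardness H = 113.6 HV × 9.807 MPa/HV = 1114 MPa = 1.114e+09 Pa.
Convert: Pin diameter d = 3.637 mm = 0.003637 m. Contact area A = π·d²/4 = π·(0.003637 m)²/4 = 1.039e-05 m².
Convert: Depth limit h_lim = 1.069 mm = 0.001069 m.
Restated in SI base units: W = 31.49 N, H = 1.114e+09 Pa, K = 7.558e-04.
Limit volume V_lim = h_lim·A = 0.001069 · 1.039e-05 = 1.111e-08 m³.
Thus life L = V_lim·H/(K·W) = 1.111e-08 · 1.114e+09 / (7.558e-04 · 31.49) = 519.9 m.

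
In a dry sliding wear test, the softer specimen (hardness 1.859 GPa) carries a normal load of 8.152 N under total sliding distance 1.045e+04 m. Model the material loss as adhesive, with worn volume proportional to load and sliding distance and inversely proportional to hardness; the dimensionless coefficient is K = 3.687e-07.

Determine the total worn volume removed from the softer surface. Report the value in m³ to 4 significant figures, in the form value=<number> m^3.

value=1.690e-11 m^3

Displayed values are rounded — every step carries full float precision. Rounded just once to four significant digits.
Convert: Hardness H = 1.859 GPa = 1.859e+09 Pa.
Working in SI base units: W = 8.152 N, H = 1.859e+09 Pa, K = 3.687e-07.
Worn volume V = K·W·L/H = 3.687e-07 · 8.152 · 1.045e+04 / 1.859e+09 = 1.690e-11 m³.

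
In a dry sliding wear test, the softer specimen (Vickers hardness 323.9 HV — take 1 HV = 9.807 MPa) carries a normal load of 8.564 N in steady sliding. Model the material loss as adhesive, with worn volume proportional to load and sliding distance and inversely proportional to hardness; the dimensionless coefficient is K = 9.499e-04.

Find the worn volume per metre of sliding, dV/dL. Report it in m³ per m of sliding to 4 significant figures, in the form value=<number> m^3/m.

Each operation carries exact precision. Intermediates appear rounded. Rounded just once to 4 significant figures.
Convert: Hardness H = 323.9 HV × 9.807 MPa/HV = 3176 MPa = 3.176e+09 Pa.
Expressed in SI base units: W = 8.564 N, H = 3.176e+09 Pa, K = 9.499e-04.
Sliding wear rate dV/dL = K·W/H (no L dependence): 9.499e-04 · 8.564 / 3.176e+09 = 2.561e-12 m³/m.

value=2.561e-12 m^3/m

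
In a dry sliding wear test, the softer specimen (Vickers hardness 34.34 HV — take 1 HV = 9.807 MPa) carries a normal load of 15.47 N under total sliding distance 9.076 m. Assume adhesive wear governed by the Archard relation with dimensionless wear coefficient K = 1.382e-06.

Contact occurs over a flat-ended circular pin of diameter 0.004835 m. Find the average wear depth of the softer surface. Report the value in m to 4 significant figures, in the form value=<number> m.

value=3.138e-08 m

All working math keeps full float precision. Quoted intermediates are rounded. Rounded once at the end: four significant digits.
Convert: Hardness H = 34.34 HV × 9.807 MPa/HV = 336.8 MPa = 3.368e+08 Pa.
Convert: Contact area A = π·d²/4 = π·(0.004835 m)²/4 = 1.836e-05 m².
In SI base units, W = 15.47 N, H = 3.368e+08 Pa, K = 1.382e-06.
Archard volume V = K·W·L/H = 1.382e-06 · 15.47 · 9.076 / 3.368e+08 = 5.762e-13 m³.
Average depth h = V/A = 5.762e-13 / 1.836e-05 = 3.138e-08 m.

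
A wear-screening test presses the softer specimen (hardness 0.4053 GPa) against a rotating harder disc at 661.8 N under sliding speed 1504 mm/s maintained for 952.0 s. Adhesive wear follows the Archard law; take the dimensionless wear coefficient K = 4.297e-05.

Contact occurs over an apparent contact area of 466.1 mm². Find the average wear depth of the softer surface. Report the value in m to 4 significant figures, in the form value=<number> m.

The intermediates are shown rounded. Every step runs at full float precision — one last rounding: four significant digits.
Sliding speed v = 1504 mm/s = 1.504 m/s. Sliding distance L = v·t = 1.504 m/s × 952.0 s = 1432 m.
Hardness H = 0.4053 GPa = 4.053e+08 Pa.
Contact area A = 466.1 mm² = 4.661e-04 m².
Working in SI base units: W = 661.8 N, H = 4.053e+08 Pa, K = 4.297e-05.
By Archard's law, V = K·W·L/H = 4.297e-05 · 661.8 · 1432 / 4.053e+08 = 1.005e-07 m³.
Mean depth h = V/A = 1.005e-07 / 4.661e-04 = 2.155e-04 m.

value=2.155e-04 m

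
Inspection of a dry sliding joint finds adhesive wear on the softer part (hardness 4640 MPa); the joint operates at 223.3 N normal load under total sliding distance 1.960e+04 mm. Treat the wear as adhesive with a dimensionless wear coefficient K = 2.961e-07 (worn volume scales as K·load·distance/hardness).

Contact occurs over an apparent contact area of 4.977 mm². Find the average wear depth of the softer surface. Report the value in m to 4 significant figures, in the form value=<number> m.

Each operation holds full precision. The intermediates are printed rounded, and one last rounding, at four significant digits.
Convert: Path length L = 1.960e+04 mm = 19.60 m.
Convert: Hardness H = 4640 MPa = 4.640e+09 Pa.
Convert: Contact area A = 4.977 mm² = 4.977e-06 m².
Restated in SI base units: W = 223.3 N, H = 4.640e+09 Pa, K = 2.961e-07.
Archard volume V = K·W·L/H = 2.961e-07 · 223.3 · 19.60 / 4.640e+09 = 2.793e-13 m³.
Depth of wear h = V/A = 2.793e-13 / 4.977e-06 = 5.612e-08 m.

value=5.612e-08 m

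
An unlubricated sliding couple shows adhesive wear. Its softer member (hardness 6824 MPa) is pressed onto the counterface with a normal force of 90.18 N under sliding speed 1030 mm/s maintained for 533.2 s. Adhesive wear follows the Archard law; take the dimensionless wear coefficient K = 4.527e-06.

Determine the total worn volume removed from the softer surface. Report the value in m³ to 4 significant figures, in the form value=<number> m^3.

value=3.286e-11 m^3

All working math maintains full precision, and intermediate values are printed rounded; a single final rounding, at 4 significant digits.
Convert: Sliding speed v = 1030 mm/s = 1.030 m/s. The distance L = v·t = 1.030 m/s × 533.2 s = 549.2 m.
Convert: Hardness H = 6824 MPa = 6.824e+09 Pa.
Expressed in SI base units: W = 90.18 N, H = 6.824e+09 Pa, K = 4.527e-06.
Worn volume V = K·W·L/H = 4.527e-06 · 90.18 · 549.2 / 6.824e+09 = 3.286e-11 m³.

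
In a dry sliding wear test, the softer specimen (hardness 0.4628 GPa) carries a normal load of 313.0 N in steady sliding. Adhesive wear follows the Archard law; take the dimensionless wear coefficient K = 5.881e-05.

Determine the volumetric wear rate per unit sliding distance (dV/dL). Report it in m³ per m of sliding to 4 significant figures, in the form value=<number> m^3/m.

value=3.977e-11 m^3/m

Quoted intermediates are rounded — all working math runs at exact precision — one last rounding, at four significant digits.
Hardness H = 0.4628 GPa = 4.628e+08 Pa.
In SI base units: W = 313.0 N, H = 4.628e+08 Pa, K = 5.881e-05.
Volumetric rate dV/dL = K·W/H (independent of L): 5.881e-05 · 313.0 / 4.628e+08 = 3.977e-11 m³/m.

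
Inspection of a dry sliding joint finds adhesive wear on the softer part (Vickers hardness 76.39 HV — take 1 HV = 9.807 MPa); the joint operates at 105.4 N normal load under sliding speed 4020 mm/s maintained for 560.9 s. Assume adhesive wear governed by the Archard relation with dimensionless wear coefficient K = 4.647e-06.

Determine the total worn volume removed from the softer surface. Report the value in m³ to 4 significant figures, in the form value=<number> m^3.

value=1.474e-09 m^3

Printed values are rounded — all working math keeps exact precision — one last rounding: 4 significant digits.
Convert: Sliding speed v = 4020 mm/s = 4.020 m/s. The distance L = v·t = 4.020 m/s × 560.9 s = 2255 m.
Convert: Hardness H = 76.39 HV × 9.807 MPa/HV = 749.2 MPa = 7.492e+08 Pa.
Collected in SI base units: W = 105.4 N, H = 7.492e+08 Pa, K = 4.647e-06.
Archard volume V = K·W·L/H = 4.647e-06 · 105.4 · 2255 / 7.492e+08 = 1.474e-09 m³.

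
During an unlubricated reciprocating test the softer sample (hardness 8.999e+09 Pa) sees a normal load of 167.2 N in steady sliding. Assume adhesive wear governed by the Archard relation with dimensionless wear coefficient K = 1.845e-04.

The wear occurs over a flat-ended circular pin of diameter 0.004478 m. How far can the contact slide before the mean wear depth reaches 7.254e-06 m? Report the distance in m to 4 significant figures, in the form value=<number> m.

All working math runs at exact precision — the intermediates are printed rounded — rounded just once, at 4 significant figures.
Contact area A = π·d²/4 = π·(0.004478 m)²/4 = 1.575e-05 m².
In SI base units, W = 167.2 N, H = 8.999e+09 Pa, K = 1.845e-04.
Permissible volume V_lim = h_lim·A = 7.254e-06 · 1.575e-05 = 1.142e-10 m³.
Thus life L = V_lim·H/(K·W) = 1.142e-10 · 8.999e+09 / (1.845e-04 · 167.2) = 33.33 m.

value=33.33 m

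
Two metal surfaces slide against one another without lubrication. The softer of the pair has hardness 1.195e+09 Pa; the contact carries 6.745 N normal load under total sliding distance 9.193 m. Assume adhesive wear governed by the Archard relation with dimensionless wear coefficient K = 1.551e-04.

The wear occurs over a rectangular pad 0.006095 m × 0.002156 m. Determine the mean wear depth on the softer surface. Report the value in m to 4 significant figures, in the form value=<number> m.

All arithmetic maintains exact precision; the intermediates are shown rounded. Rounded once at the end to 4 significant digits.
Contact area A = 0.006095 m × 0.002156 m = 1.314e-05 m².
Expressed in SI base units: W = 6.745 N, H = 1.195e+09 Pa, K = 1.551e-04.
Apply Archard: V = K·W·L/H = 1.551e-04 · 6.745 · 9.193 / 1.195e+09 = 8.048e-12 m³.
Mean wear depth h = V/A = 8.048e-12 / 1.314e-05 = 6.124e-07 m.

value=6.124e-07 m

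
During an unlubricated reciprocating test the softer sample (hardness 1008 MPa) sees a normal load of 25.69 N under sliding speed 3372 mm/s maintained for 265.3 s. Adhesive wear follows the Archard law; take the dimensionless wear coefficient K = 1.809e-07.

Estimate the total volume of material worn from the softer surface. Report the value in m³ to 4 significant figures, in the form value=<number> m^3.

Each operation runs at exact precision; intermediate values are printed rounded. Rounded once at the end to 4 significant figures.
Sliding speed v = 3372 mm/s = 3.372 m/s. Distance L = v·t = 3.372 m/s × 265.3 s = 894.6 m.
Hardness H = 1008 MPa = 1.008e+09 Pa.
Working in SI base units: W = 25.69 N, H = 1.008e+09 Pa, K = 1.809e-07.
Apply Archard: V = K·W·L/H = 1.809e-07 · 25.69 · 894.6 / 1.008e+09 = 4.124e-12 m³.

value=4.124e-12 m^3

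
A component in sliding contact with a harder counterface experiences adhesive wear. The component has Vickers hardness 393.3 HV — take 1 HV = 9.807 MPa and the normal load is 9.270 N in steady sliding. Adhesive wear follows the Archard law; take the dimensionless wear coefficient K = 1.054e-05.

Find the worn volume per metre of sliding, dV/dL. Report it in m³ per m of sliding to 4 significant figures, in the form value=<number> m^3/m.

value=2.533e-14 m^3/m

Intermediate values are printed rounded, and the computation keeps exact precision — one final rounding, at four significant figures.
Convert: Hardness H = 393.3 HV × 9.807 MPa/HV = 3857 MPa = 3.857e+09 Pa.
In SI base units, W = 9.270 N, H = 3.857e+09 Pa, K = 1.054e-05.
Volumetric rate dV/dL = K·W/H (independent of L): 1.054e-05 · 9.270 / 3.857e+09 = 2.533e-14 m³/m.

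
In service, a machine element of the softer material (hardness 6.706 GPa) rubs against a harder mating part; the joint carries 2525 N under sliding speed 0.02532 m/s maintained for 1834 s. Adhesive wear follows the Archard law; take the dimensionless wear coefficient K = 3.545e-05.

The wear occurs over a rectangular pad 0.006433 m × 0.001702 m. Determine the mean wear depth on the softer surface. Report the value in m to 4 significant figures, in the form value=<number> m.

Intermediates appear rounded — all working math runs at full precision — a lone final rounding to 4 significant figures.
The distance L = v·t = 0.02532 m/s × 1834 s = 46.44 m.
Hardness H = 6.706 GPa = 6.706e+09 Pa.
Contact area A = 0.006433 m × 0.001702 m = 1.095e-05 m².
Collected in SI base units: W = 2525 N, H = 6.706e+09 Pa, K = 3.545e-05.
Archard relation: V = K·W·L/H = 3.545e-05 · 2525 · 46.44 / 6.706e+09 = 6.198e-10 m³.
Mean depth h = V/A = 6.198e-10 / 1.095e-05 = 5.661e-05 m.

value=5.661e-05 m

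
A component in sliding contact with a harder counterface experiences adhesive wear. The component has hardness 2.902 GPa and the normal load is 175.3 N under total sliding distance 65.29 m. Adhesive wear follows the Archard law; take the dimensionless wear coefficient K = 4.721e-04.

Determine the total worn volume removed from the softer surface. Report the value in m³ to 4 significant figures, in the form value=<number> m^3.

Every step runs at exact precision; the intermediates appear rounded; rounded once at the end to 4 significant figures.
Convert: Hardness H = 2.902 GPa = 2.902e+09 Pa.
In SI base units: W = 175.3 N, H = 2.902e+09 Pa, K = 4.721e-04.
Worn volume V = K·W·L/H = 4.721e-04 · 175.3 · 65.29 / 2.902e+09 = 1.862e-09 m³.

value=1.862e-09 m^3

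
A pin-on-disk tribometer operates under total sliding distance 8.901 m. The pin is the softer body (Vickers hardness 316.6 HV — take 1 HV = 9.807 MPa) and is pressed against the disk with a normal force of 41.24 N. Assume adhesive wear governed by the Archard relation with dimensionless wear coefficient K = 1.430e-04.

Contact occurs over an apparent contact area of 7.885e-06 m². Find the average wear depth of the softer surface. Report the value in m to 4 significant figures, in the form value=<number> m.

value=2.144e-06 m

Intermediates appear rounded, and all working math keeps exact precision. Rounded once at the end, at four significant figures.
Convert: Hardness H = 316.6 HV × 9.807 MPa/HV = 3105 MPa = 3.105e+09 Pa.
Collected in SI base units: W = 41.24 N, H = 3.105e+09 Pa, K = 1.430e-04.
Archard relation: V = K·W·L/H = 1.430e-04 · 41.24 · 8.901 / 3.105e+09 = 1.691e-11 m³.
Mean depth h = V/A = 1.691e-11 / 7.885e-06 = 2.144e-06 m.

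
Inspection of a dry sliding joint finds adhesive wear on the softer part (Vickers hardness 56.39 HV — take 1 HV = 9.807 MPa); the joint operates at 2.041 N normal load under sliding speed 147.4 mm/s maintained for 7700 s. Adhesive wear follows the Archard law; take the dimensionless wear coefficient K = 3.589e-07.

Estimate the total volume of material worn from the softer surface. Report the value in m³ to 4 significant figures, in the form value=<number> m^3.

The intermediates are printed rounded — all arithmetic maintains full precision. Rounded once at the end, at four significant figures.
Sliding speed v = 147.4 mm/s = 0.1474 m/s. Distance covered L = v·t = 0.1474 m/s × 7700 s = 1135 m.
Hardness H = 56.39 HV × 9.807 MPa/HV = 553.0 MPa = 5.530e+08 Pa.
In SI base units: W = 2.041 N, H = 5.530e+08 Pa, K = 3.589e-07.
Volume removed: V = K·W·L/H = 3.589e-07 · 2.041 · 1135 / 5.530e+08 = 1.503e-12 m³.

value=1.503e-12 m^3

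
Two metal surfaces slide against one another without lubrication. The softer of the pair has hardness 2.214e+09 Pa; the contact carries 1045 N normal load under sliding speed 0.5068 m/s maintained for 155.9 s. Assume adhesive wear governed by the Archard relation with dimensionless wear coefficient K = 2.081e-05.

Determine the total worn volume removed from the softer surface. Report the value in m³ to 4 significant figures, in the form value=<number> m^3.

Every step holds exact precision. Intermediate values appear rounded. Rounded just once, at four significant figures.
Convert: Path length L = v·t = 0.5068 m/s × 155.9 s = 79.01 m.
Restated in SI base units: W = 1045 N, H = 2.214e+09 Pa, K = 2.081e-05.
Worn volume V = K·W·L/H = 2.081e-05 · 1045 · 79.01 / 2.214e+09 = 7.761e-10 m³.

value=7.761e-10 m^3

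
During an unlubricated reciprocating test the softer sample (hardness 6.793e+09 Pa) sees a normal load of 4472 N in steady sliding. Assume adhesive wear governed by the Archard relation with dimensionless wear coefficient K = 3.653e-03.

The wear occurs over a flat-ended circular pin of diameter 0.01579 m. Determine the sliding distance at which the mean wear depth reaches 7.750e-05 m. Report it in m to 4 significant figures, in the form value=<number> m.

The computation maintains full precision. The intermediates are displayed rounded, and one final rounding to 4 significant figures.
Contact area A = π·d²/4 = π·(0.01579 m)²/4 = 1.958e-04 m².
SI base units throughout: W = 4472 N, H = 6.793e+09 Pa, K = 3.653e-03.
Volume at the limit: V_lim = h_lim·A = 7.750e-05 · 1.958e-04 = 1.518e-08 m³.
Sliding life L = V_lim·H/(K·W) = 1.518e-08 · 6.793e+09 / (3.653e-03 · 4472) = 6.311 m.

value=6.311 m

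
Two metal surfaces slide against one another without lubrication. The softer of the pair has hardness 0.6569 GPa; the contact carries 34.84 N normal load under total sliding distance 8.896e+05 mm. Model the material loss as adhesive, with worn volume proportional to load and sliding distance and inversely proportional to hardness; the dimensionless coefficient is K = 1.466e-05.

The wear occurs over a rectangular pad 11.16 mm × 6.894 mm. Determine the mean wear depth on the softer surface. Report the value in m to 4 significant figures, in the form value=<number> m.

The intermediates are printed rounded. All arithmetic holds exact precision — rounded once at the end to four significant digits.
Convert: Path length L = 8.896e+05 mm = 889.6 m.
Convert: Hardness H = 0.6569 GPa = 6.569e+08 Pa.
Convert: Pad sides 11.16 mm × 6.894 mm = 0.01116 m × 0.006894 m. Contact area A = 0.01116 m × 0.006894 m = 7.694e-05 m².
In SI base units, W = 34.84 N, H = 6.569e+08 Pa, K = 1.466e-05.
Volume removed: V = K·W·L/H = 1.466e-05 · 34.84 · 889.6 / 6.569e+08 = 6.917e-10 m³.
Mean depth h = V/A = 6.917e-10 / 7.694e-05 = 8.990e-06 m.

value=8.990e-06 m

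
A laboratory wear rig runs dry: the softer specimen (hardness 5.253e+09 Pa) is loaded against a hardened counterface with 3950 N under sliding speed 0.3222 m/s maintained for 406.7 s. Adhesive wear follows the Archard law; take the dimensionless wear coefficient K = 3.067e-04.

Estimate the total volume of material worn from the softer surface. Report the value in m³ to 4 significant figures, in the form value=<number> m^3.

value=3.022e-08 m^3

The algebra runs at full precision, and intermediates appear rounded — a lone final rounding, at 4 significant figures.
Convert: Distance covered L = v·t = 0.3222 m/s × 406.7 s = 131.0 m.
In SI base units, W = 3950 N, H = 5.253e+09 Pa, K = 3.067e-04.
The Archard volume V = K·W·L/H = 3.067e-04 · 3950 · 131.0 / 5.253e+09 = 3.022e-08 m³.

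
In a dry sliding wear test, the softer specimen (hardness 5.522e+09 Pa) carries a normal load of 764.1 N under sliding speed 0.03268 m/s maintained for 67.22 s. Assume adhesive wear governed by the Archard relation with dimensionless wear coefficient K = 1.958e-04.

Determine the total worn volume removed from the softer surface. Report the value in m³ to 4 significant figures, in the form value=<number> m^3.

value=5.952e-11 m^3

The algebra maintains full float precision. Intermediate values are displayed rounded — a single final rounding, at 4 significant digits.
Convert: Total distance L = v·t = 0.03268 m/s × 67.22 s = 2.197 m.
Collected in SI base units: W = 764.1 N, H = 5.522e+09 Pa, K = 1.958e-04.
Archard volume V = K·W·L/H = 1.958e-04 · 764.1 · 2.197 / 5.522e+09 = 5.952e-11 m³.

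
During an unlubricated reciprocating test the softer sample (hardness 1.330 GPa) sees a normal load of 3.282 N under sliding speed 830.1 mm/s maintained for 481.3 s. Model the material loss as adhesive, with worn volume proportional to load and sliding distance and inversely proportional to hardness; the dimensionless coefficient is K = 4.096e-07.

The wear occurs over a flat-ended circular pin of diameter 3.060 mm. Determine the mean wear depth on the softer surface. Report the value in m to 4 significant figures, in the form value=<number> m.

Intermediate values are displayed rounded, and the computation keeps exact precision; rounded just once, at four significant digits.
Sliding speed v = 830.1 mm/s = 0.8301 m/s. The distance L = v·t = 0.8301 m/s × 481.3 s = 399.5 m.
Hardness H = 1.330 GPa = 1.330e+09 Pa.
Pin diameter d = 3.060 mm = 0.003060 m. Contact area A = π·d²/4 = π·(0.003060 m)²/4 = 7.354e-06 m².
SI base units throughout: W = 3.282 N, H = 1.330e+09 Pa, K = 4.096e-07.
The Archard volume V = K·W·L/H = 4.096e-07 · 3.282 · 399.5 / 1.330e+09 = 4.038e-13 m³.
Depth h = V/A = 4.038e-13 / 7.354e-06 = 5.491e-08 m.

value=5.491e-08 m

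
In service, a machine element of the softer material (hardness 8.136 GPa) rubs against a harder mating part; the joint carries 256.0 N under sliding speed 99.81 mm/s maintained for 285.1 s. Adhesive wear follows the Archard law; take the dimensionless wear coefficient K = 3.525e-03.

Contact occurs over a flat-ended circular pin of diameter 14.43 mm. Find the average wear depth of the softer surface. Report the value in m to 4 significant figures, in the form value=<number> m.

Each operation holds full precision, and intermediate values are printed rounded; rounded once at the end, at 4 significant figures.
Sliding speed v = 99.81 mm/s = 0.09981 m/s. Distance L = v·t = 0.09981 m/s × 285.1 s = 28.46 m.
Hardness H = 8.136 GPa = 8.136e+09 Pa.
Pin diameter d = 14.43 mm = 0.01443 m. Contact area A = π·d²/4 = π·(0.01443 m)²/4 = 1.635e-04 m².
SI base units throughout: W = 256.0 N, H = 8.136e+09 Pa, K = 3.525e-03.
Archard relation: V = K·W·L/H = 3.525e-03 · 256.0 · 28.46 / 8.136e+09 = 3.156e-09 m³.
Mean wear depth h = V/A = 3.156e-09 / 1.635e-04 = 1.930e-05 m.

value=1.930e-05 m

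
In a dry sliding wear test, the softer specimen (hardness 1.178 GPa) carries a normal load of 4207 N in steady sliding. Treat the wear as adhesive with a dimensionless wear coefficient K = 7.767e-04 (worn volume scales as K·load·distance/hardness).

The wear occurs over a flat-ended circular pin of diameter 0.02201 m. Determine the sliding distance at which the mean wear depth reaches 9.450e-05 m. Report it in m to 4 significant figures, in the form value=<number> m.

value=12.96 m

Intermediate values are printed rounded, and all arithmetic runs at full precision; rounded just once to four significant digits.
Hardness H = 1.178 GPa = 1.178e+09 Pa.
Contact area A = π·d²/4 = π·(0.02201 m)²/4 = 3.805e-04 m².
Expressed in SI base units: W = 4207 N, H = 1.178e+09 Pa, K = 7.767e-04.
Limit volume V_lim = h_lim·A = 9.450e-05 · 3.805e-04 = 3.596e-08 m³.
Life L = V_lim·H/(K·W) = 3.596e-08 · 1.178e+09 / (7.767e-04 · 4207) = 12.96 m.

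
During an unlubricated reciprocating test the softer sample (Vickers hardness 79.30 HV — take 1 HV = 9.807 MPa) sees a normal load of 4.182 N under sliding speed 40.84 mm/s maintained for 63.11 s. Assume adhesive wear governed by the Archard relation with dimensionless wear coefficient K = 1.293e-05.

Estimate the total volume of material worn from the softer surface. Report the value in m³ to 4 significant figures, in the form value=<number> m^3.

The computation maintains exact precision — printed values are rounded, and rounded once at the end to 4 significant digits.
Sliding speed v = 40.84 mm/s = 0.04084 m/s. Sliding distance L = v·t = 0.04084 m/s × 63.11 s = 2.577 m.
Hardness H = 79.30 HV × 9.807 MPa/HV = 777.7 MPa = 7.777e+08 Pa.
In SI base units, W = 4.182 N, H = 7.777e+08 Pa, K = 1.293e-05.
Worn volume V = K·W·L/H = 1.293e-05 · 4.182 · 2.577 / 7.777e+08 = 1.792e-13 m³.

value=1.792e-13 m^3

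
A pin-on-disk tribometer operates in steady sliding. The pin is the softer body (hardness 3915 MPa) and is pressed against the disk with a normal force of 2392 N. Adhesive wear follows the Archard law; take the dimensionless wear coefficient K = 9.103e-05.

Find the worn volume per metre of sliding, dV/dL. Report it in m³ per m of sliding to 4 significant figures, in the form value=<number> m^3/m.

Intermediate values are printed rounded — each operation carries exact precision; rounded once at the end, at four significant digits.
Convert: Hardness H = 3915 MPa = 3.915e+09 Pa.
SI base units throughout: W = 2392 N, H = 3.915e+09 Pa, K = 9.103e-05.
Volumetric rate dV/dL = K·W/H — distance-free: 9.103e-05 · 2392 / 3.915e+09 = 5.562e-11 m³/m.

value=5.562e-11 m^3/m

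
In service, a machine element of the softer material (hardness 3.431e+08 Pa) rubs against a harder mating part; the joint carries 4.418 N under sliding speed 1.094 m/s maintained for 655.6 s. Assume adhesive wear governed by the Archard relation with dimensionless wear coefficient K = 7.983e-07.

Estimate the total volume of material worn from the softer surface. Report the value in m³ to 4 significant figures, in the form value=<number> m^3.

Each operation runs at exact precision — intermediates are displayed rounded; rounded once at the end to 4 significant digits.
Distance L = v·t = 1.094 m/s × 655.6 s = 717.2 m.
Restated in SI base units: W = 4.418 N, H = 3.431e+08 Pa, K = 7.983e-07.
Apply Archard: V = K·W·L/H = 7.983e-07 · 4.418 · 717.2 / 3.431e+08 = 7.373e-12 m³.

value=7.373e-12 m^3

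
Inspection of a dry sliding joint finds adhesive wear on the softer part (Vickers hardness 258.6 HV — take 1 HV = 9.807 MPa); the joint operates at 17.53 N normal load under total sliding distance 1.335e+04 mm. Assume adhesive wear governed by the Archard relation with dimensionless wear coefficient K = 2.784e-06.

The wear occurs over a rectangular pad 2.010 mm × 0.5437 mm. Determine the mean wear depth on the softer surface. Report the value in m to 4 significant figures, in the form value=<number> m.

Quoted intermediates are rounded. All working math holds full precision, and a lone final rounding to 4 significant figures.
Convert: Distance L = 1.335e+04 mm = 13.35 m.
Convert: Hardness H = 258.6 HV × 9.807 MPa/HV = 2536 MPa = 2.536e+09 Pa.
Convert: Pad sides 2.010 mm × 0.5437 mm = 2.010e-03 m × 5.437e-04 m. Contact area A = 2.010e-03 m × 5.437e-04 m = 1.093e-06 m².
SI base units throughout: W = 17.53 N, H = 2.536e+09 Pa, K = 2.784e-06.
Volume removed: V = K·W·L/H = 2.784e-06 · 17.53 · 13.35 / 2.536e+09 = 2.569e-13 m³.
Depth h = V/A = 2.569e-13 / 1.093e-06 = 2.351e-07 m.

value=2.351e-07 m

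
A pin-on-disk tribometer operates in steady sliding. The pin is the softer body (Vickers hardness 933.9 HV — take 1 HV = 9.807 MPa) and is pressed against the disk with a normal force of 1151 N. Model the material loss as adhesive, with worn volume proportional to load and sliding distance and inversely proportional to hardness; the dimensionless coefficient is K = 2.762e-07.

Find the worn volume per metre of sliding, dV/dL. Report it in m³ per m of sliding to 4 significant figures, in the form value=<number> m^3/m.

The intermediates are shown rounded. All arithmetic runs at full float precision — one last rounding: four significant digits.
Convert: Hardness H = 933.9 HV × 9.807 MPa/HV = 9159 MPa = 9.159e+09 Pa.
Collected in SI base units: W = 1151 N, H = 9.159e+09 Pa, K = 2.762e-07.
Sliding wear rate dV/dL = K·W/H: 2.762e-07 · 1151 / 9.159e+09 = 3.471e-14 m³/m.

value=3.471e-14 m^3/m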